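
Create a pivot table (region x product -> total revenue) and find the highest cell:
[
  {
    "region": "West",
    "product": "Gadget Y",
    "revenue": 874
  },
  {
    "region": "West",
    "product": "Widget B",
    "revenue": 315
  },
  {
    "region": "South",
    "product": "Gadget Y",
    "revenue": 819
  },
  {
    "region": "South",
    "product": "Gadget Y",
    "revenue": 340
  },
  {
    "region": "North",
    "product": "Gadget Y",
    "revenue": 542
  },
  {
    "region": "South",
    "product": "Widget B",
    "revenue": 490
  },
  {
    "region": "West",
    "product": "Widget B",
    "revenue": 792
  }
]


Pivot: region (rows) x product (columns) -> total revenue

     Gadget Y      Widget B    
North          542             0  
South         1159           490  
West           874          1107  

Highest: South / Gadget Y = $1159

South / Gadget Y = $1159


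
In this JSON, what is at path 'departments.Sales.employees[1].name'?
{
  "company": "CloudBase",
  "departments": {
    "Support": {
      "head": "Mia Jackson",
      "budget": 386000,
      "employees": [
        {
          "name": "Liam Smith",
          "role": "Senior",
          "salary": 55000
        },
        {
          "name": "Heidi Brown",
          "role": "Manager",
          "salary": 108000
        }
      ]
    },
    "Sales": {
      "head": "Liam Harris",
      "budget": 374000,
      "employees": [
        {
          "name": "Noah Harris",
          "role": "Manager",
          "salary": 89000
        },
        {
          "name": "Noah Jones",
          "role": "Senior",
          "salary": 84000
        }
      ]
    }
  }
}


Path: departments.Sales.employees[1].name

Navigate:
  -> departments
  -> Sales
  -> employees[1].name = 'Noah Jones'

Noah Jones


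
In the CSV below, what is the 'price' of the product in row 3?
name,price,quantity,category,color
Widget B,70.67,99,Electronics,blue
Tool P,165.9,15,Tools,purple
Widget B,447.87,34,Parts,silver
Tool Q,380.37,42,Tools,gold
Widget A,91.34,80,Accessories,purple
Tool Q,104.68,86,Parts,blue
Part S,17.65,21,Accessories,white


Query: Row 3 ('Widget B'), column 'price'
Value: 447.87

447.87


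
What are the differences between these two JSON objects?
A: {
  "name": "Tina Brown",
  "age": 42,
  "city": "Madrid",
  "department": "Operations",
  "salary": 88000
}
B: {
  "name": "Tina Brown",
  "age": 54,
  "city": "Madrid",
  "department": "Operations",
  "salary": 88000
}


Comparing each field (in key order):
  name: same
  age: DIFFERENT
  city: same
  department: same
  salary: same
Differences:
  age: 42 -> 54

1 field(s) changed

1 change: age


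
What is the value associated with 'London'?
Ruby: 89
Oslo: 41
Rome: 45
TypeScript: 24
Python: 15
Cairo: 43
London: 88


Looking up key 'London'
Value: 88

88


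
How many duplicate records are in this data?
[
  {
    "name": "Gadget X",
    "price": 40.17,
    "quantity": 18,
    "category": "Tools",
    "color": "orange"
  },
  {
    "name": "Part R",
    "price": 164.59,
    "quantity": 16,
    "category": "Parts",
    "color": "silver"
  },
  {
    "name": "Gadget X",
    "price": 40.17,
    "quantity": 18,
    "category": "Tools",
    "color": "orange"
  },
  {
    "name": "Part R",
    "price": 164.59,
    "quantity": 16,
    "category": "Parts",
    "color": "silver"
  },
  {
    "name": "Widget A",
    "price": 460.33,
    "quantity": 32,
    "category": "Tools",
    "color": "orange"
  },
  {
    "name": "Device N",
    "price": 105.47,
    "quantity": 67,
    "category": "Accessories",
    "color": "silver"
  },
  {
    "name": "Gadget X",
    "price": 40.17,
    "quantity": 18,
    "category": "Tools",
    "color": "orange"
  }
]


Checking 7 records for duplicates:

  Row 1: Gadget X ($40.17, qty 18)
  Row 2: Part R ($164.59, qty 16)
  Row 3: Gadget X ($40.17, qty 18) <-- DUPLICATE
  Row 4: Part R ($164.59, qty 16) <-- DUPLICATE
  Row 5: Widget A ($460.33, qty 32)
  Row 6: Device N ($105.47, qty 67)
  Row 7: Gadget X ($40.17, qty 18) <-- DUPLICATE

Duplicates found: 3
Unique records: 4

3 duplicates, 4 unique


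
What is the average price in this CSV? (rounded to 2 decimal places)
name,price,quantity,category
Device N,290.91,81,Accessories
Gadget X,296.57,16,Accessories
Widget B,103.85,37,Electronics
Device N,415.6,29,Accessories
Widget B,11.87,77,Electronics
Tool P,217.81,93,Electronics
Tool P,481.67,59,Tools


Computing average price:
Values: [290.91, 296.57, 103.85, 415.6, 11.87, 217.81, 481.67]
Sum = 1818.28
Count = 7
Average = 1818.28/7 ≈ 259.75 (rounded to 2 decimal places)

259.75


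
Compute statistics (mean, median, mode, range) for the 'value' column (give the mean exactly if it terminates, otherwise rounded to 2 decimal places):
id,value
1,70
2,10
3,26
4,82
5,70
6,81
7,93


Data: [70, 10, 26, 82, 70, 81, 93]
Count: 7
Sum: 432
Mean: 432/7 ≈ 61.71 (rounded to 2 decimal places)
Sorted: [10, 26, 70, 70, 81, 82, 93]
Median: 70.0
Mode: 70 (2 times)
Range: 93 - 10 = 83
Min: 10, Max: 93

mean≈61.71, median=70.0, mode=70, range=83


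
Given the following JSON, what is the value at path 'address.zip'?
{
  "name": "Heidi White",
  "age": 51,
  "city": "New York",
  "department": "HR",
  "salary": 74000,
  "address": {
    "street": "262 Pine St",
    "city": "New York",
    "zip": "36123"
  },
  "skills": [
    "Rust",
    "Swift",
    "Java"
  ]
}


Query: address.zip
Path: address -> zip
Value: 36123

36123


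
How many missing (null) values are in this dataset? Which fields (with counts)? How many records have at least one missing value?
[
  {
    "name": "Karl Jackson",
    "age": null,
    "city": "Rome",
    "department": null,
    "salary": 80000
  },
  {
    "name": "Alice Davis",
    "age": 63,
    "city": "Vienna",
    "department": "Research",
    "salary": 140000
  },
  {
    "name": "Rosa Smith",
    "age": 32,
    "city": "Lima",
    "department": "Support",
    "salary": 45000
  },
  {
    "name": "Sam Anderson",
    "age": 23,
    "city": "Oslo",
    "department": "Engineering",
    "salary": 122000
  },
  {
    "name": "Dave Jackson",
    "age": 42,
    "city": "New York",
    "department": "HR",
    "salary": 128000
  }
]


Checking for missing (null) values in 5 records:

  Karl Jackson: age, department
  Alice Davis: complete
  Rosa Smith: complete
  Sam Anderson: complete
  Dave Jackson: complete

Per field:
  name: 0 missing
  age: 1 missing
  city: 0 missing
  department: 1 missing
  salary: 0 missing

Total missing values: 2
Records with any missing: 1

2 missing values (age: 1, department: 1); 1 incomplete records


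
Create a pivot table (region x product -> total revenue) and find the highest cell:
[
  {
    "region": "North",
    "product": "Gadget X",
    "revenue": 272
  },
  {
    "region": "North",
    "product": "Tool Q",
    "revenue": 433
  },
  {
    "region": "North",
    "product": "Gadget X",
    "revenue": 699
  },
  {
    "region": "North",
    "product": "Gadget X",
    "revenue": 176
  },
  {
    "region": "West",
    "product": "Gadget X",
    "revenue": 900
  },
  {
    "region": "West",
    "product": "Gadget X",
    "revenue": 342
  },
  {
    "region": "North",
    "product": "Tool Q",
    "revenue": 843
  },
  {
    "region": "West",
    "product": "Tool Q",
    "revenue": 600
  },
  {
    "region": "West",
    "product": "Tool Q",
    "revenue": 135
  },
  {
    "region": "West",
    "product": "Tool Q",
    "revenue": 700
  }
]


Pivot: region (rows) x product (columns) -> total revenue

     Gadget X      Tool Q      
North         1147          1276  
West          1242          1435  

Highest: West / Tool Q = $1435

West / Tool Q = $1435


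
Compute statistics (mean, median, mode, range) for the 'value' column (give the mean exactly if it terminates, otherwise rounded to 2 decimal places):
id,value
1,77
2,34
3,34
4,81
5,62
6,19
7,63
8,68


Data: [77, 34, 34, 81, 62, 19, 63, 68]
Count: 8
Sum: 438
Mean: 438/8 = 54.75
Sorted: [19, 34, 34, 62, 63, 68, 77, 81]
Median: 62.5
Mode: 34 (2 times)
Range: 81 - 19 = 62
Min: 19, Max: 81

mean=54.75, median=62.5, mode=34, range=62


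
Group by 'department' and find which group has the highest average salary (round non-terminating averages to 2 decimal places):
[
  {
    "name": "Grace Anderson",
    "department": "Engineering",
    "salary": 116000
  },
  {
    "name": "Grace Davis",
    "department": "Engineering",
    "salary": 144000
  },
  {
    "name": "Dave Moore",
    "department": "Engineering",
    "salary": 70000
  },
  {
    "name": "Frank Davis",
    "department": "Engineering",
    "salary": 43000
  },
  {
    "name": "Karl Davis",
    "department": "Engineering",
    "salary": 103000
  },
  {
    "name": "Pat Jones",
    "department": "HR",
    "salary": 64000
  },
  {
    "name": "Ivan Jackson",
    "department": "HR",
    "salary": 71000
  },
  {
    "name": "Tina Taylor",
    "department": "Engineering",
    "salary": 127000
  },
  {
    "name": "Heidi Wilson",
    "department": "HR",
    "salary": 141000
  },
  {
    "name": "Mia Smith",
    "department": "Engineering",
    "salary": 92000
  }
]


Group by: department

Groups:
  Engineering: 7 people, avg salary = 695000/7 ≈ $99285.71
  HR: 3 people, avg salary = 276000/3 = $92000

Highest average salary: Engineering (≈$99285.71)

Engineering (≈$99285.71)


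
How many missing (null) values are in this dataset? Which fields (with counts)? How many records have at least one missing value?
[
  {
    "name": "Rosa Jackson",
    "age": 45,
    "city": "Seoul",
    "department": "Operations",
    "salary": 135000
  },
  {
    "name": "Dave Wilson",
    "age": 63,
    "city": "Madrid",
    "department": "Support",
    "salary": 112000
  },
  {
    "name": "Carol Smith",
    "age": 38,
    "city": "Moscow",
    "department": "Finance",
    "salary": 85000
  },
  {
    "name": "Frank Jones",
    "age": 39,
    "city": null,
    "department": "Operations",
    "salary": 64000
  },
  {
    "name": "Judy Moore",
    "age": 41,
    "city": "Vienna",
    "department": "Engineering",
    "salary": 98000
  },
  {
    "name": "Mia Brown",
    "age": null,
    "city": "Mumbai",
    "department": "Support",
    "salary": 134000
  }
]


Checking for missing (null) values in 6 records:

  Rosa Jackson: complete
  Dave Wilson: complete
  Carol Smith: complete
  Frank Jones: city
  Judy Moore: complete
  Mia Brown: age

Per field:
  name: 0 missing
  age: 1 missing
  city: 1 missing
  department: 0 missing
  salary: 0 missing

Total missing values: 2
Records with any missing: 2

2 missing values (age: 1, city: 1); 2 incomplete records


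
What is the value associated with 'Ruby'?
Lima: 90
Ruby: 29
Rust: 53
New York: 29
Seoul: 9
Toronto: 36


Looking up key 'Ruby'
Value: 29

29


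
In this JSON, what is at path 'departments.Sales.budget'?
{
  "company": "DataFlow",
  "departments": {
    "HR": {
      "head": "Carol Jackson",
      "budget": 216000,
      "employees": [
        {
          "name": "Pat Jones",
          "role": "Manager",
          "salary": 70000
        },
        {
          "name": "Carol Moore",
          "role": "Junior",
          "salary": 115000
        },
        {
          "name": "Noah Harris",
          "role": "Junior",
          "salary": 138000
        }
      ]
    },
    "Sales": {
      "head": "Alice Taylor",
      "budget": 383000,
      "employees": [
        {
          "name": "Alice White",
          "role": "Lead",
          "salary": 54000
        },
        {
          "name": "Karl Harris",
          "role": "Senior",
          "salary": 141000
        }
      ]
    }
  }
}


Path: departments.Sales.budget

Navigate:
  -> departments
  -> Sales
  -> budget = 383000

383000


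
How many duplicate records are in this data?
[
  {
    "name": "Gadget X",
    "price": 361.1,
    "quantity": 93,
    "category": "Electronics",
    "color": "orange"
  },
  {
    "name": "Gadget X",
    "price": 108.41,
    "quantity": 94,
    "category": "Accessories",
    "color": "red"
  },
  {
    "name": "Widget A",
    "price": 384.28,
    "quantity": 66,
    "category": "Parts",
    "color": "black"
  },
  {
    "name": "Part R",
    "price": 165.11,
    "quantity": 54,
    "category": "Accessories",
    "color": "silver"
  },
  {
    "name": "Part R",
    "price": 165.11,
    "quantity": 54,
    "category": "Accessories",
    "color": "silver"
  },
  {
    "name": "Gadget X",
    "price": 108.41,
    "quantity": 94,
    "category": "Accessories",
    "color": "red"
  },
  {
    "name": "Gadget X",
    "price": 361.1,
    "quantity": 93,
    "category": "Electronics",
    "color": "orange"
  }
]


Checking 7 records for duplicates:

  Row 1: Gadget X ($361.1, qty 93)
  Row 2: Gadget X ($108.41, qty 94)
  Row 3: Widget A ($384.28, qty 66)
  Row 4: Part R ($165.11, qty 54)
  Row 5: Part R ($165.11, qty 54) <-- DUPLICATE
  Row 6: Gadget X ($108.41, qty 94) <-- DUPLICATE
  Row 7: Gadget X ($361.1, qty 93) <-- DUPLICATE

Duplicates found: 3
Unique records: 4

3 duplicates, 4 unique


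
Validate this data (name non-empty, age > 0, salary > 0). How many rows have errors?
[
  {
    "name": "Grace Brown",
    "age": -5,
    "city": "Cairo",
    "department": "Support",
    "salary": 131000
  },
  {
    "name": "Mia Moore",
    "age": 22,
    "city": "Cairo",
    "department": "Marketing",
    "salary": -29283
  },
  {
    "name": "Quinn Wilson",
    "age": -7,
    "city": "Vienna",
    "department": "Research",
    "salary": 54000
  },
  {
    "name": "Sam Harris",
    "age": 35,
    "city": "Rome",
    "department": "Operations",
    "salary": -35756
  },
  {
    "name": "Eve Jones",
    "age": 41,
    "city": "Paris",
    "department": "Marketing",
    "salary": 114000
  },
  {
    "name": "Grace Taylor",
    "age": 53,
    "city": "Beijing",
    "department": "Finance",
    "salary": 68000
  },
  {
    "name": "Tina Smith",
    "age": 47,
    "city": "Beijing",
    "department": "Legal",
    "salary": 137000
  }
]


Validating 7 records:
Rules: name non-empty, age > 0, salary > 0

  Row 1 (Grace Brown): negative age: -5
  Row 2 (Mia Moore): negative salary: -29283
  Row 3 (Quinn Wilson): negative age: -7
  Row 4 (Sam Harris): negative salary: -35756
  Row 5 (Eve Jones): OK
  Row 6 (Grace Taylor): OK
  Row 7 (Tina Smith): OK

Total errors: 4

4 errors


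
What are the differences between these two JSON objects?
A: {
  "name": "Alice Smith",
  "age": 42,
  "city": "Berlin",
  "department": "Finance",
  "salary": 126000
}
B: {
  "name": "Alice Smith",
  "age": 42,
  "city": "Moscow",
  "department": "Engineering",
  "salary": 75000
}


Comparing each field (in key order):
  name: same
  age: same
  city: DIFFERENT
  department: DIFFERENT
  salary: DIFFERENT
Differences:
  city: Berlin -> Moscow
  department: Finance -> Engineering
  salary: 126000 -> 75000

3 field(s) changed

3 changes: city, department, salary


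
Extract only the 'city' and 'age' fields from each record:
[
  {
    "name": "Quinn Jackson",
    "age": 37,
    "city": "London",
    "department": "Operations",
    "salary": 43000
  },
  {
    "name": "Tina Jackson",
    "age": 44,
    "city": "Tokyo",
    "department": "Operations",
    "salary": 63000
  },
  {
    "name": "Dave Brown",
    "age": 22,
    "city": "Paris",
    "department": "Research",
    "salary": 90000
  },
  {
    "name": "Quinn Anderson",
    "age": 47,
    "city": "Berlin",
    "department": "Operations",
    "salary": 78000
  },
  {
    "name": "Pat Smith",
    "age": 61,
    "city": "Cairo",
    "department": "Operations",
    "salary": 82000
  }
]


Original: 5 records with fields: name, age, city, department, salary
Keep: ['city', 'age']
Drop: ['name', 'department', 'salary']
Result: 5 records, 2 fields each

[
  {
    "city": "London",
    "age": 37
  },
  {
    "city": "Tokyo",
    "age": 44
  },
  {
    "city": "Paris",
    "age": 22
  },
  {
    "city": "Berlin",
    "age": 47
  },
  {
    "city": "Cairo",
    "age": 61
  }
]


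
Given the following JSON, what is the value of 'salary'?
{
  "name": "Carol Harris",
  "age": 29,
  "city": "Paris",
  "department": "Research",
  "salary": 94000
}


Looking up field 'salary'
Value: 94000

94000


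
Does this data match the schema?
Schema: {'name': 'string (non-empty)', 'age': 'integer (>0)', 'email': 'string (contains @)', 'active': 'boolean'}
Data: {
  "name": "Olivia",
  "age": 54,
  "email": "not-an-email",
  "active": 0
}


Validating each field against schema:
  name: OK (non-empty string)
  age: OK (positive integer)
  email: FAIL ("not-an-email" does not contain @)
  active: FAIL (0 is not a boolean)

Result: INVALID (2 errors: email, active)

INVALID (2 errors: email, active)


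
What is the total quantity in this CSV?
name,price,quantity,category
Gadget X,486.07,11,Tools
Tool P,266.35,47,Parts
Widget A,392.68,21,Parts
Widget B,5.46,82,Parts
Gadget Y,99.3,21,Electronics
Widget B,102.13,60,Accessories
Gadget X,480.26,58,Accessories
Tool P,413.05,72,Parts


Computing total quantity:
Values: [11, 47, 21, 82, 21, 60, 58, 72]
Sum = 372

372


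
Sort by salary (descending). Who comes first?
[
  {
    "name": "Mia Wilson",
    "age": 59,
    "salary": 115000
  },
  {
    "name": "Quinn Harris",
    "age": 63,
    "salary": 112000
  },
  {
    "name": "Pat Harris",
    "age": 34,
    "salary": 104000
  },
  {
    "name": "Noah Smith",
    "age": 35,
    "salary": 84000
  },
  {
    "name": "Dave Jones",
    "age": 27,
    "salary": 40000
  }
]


Sort by: salary (descending)

Sorted order:
  1. Mia Wilson (salary = 115000)
  2. Quinn Harris (salary = 112000)
  3. Pat Harris (salary = 104000)
  4. Noah Smith (salary = 84000)
  5. Dave Jones (salary = 40000)

First: Mia Wilson

Mia Wilson


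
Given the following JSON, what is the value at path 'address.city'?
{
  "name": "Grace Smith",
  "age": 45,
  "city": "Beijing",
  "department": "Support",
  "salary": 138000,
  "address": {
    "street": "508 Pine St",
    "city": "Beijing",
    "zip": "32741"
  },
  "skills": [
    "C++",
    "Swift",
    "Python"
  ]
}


Query: address.city
Path: address -> city
Value: Beijing

Beijing


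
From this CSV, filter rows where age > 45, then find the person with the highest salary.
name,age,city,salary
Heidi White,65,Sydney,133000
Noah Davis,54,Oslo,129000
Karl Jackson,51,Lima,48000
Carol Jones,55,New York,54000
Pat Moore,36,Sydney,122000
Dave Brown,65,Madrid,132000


Filter: age > 45
Sort by: salary (descending)

Filtered records (5):
  Heidi White, age 65, salary $133000
  Dave Brown, age 65, salary $132000
  Noah Davis, age 54, salary $129000
  Carol Jones, age 55, salary $54000
  Karl Jackson, age 51, salary $48000

Highest salary: Heidi White ($133000)

Heidi White


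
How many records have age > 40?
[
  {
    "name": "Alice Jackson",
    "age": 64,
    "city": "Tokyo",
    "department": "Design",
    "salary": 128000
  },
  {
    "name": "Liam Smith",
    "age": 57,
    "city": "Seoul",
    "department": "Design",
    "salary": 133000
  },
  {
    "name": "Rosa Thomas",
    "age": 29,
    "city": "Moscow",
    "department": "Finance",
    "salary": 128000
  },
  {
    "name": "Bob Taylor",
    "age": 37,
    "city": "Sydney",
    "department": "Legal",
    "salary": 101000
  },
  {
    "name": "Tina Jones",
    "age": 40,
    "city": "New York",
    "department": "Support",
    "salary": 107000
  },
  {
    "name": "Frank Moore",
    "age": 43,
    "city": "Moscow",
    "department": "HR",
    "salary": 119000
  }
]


Data: 6 records
Condition: age > 40

Checking each record:
  Alice Jackson: 64 MATCH
  Liam Smith: 57 MATCH
  Rosa Thomas: 29
  Bob Taylor: 37
  Tina Jones: 40
  Frank Moore: 43 MATCH

Count: 3

3


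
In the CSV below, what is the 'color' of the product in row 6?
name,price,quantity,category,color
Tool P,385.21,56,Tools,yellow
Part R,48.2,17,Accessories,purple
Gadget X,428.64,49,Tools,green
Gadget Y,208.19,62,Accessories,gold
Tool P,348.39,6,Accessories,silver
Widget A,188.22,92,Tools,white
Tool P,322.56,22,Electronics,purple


Query: Row 6 ('Widget A'), column 'color'
Value: white

white


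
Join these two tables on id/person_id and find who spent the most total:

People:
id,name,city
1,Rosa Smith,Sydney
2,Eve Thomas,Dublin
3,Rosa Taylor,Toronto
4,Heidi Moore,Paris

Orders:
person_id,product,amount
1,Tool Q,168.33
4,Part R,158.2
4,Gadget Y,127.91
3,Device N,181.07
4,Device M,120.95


Join on: people.id = orders.person_id

Joined rows:
  Rosa Smith (Sydney) bought Tool Q for $168.33
  Heidi Moore (Paris) bought Part R for $158.2
  Heidi Moore (Paris) bought Gadget Y for $127.91
  Rosa Taylor (Toronto) bought Device N for $181.07
  Heidi Moore (Paris) bought Device M for $120.95

Total per person:
  Heidi Moore: $407.06
  Rosa Taylor: $181.07
  Rosa Smith: $168.33

Top spender: Heidi Moore ($407.06)

Heidi Moore ($407.06)


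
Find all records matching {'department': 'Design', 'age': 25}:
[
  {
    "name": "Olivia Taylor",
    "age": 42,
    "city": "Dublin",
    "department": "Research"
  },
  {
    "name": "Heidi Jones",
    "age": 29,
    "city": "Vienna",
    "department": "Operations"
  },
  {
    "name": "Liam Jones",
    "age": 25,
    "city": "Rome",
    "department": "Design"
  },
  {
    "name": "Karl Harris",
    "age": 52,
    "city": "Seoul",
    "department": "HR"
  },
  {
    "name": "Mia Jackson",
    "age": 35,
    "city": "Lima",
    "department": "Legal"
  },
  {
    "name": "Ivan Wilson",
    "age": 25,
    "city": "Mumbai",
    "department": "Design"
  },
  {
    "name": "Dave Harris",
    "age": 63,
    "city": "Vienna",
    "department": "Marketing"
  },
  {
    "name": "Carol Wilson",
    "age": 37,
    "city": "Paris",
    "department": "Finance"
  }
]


Search criteria: {'department': 'Design', 'age': 25}

Checking 8 records:
  Olivia Taylor: {department: Research, age: 42}
  Heidi Jones: {department: Operations, age: 29}
  Liam Jones: {department: Design, age: 25} <-- MATCH
  Karl Harris: {department: HR, age: 52}
  Mia Jackson: {department: Legal, age: 35}
  Ivan Wilson: {department: Design, age: 25} <-- MATCH
  Dave Harris: {department: Marketing, age: 63}
  Carol Wilson: {department: Finance, age: 37}

Matches: ["Liam Jones", "Ivan Wilson"]

["Liam Jones", "Ivan Wilson"]


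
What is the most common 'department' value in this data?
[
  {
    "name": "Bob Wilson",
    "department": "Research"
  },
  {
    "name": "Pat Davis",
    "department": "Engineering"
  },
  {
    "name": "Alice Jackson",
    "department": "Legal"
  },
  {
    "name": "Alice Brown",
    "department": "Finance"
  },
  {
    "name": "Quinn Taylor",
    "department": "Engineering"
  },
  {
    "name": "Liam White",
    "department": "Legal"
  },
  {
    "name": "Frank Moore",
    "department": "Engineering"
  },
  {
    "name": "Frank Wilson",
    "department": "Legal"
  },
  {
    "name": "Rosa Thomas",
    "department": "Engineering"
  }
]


Counting 'department' values across 9 records:

  Engineering: 4 ####
  Legal: 3 ###
  Research: 1 #
  Finance: 1 #

Most common: Engineering (4 times)

Engineering (4 times)


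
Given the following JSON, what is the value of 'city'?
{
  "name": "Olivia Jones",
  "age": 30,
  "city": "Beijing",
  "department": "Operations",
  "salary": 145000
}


Looking up field 'city'
Value: Beijing

Beijing


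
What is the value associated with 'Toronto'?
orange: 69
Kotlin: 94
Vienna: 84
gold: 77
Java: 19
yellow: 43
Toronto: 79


Looking up key 'Toronto'
Value: 79

79


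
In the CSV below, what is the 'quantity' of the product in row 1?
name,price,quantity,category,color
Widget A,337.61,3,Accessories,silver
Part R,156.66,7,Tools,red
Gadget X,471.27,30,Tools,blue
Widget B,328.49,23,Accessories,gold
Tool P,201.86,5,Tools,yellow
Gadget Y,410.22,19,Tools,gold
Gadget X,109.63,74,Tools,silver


Query: Row 1 ('Widget A'), column 'quantity'
Value: 3

3


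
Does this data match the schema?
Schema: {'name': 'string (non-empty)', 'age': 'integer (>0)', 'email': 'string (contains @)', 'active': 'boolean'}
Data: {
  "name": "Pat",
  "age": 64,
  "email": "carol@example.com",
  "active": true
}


Validating each field against schema:
  name: OK (non-empty string)
  age: OK (positive integer)
  email: OK (string with @)
  active: OK (boolean)

Result: VALID

VALID


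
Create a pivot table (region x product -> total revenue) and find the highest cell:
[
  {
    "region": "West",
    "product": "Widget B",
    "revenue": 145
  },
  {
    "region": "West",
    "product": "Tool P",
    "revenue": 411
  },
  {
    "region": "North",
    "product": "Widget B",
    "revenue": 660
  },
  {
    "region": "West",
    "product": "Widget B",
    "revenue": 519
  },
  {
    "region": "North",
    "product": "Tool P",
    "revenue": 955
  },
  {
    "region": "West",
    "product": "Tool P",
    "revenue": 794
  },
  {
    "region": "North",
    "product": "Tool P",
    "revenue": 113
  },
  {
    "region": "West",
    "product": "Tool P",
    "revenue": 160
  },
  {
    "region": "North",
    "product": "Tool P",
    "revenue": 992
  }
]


Pivot: region (rows) x product (columns) -> total revenue

     Tool P        Widget B    
North         2060           660  
West          1365           664  

Highest: North / Tool P = $2060

North / Tool P = $2060


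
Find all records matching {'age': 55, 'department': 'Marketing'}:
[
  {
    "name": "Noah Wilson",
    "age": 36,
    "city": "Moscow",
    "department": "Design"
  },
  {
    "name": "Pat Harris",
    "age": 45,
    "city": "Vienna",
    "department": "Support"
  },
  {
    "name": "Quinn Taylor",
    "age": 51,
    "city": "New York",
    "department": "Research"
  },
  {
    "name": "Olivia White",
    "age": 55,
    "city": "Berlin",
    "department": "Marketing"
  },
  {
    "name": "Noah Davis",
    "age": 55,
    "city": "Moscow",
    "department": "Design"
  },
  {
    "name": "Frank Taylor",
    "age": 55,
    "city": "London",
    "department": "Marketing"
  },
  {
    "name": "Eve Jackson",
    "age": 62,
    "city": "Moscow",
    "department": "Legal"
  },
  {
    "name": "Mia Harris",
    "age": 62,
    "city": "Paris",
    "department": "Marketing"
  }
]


Search criteria: {'age': 55, 'department': 'Marketing'}

Checking 8 records:
  Noah Wilson: {age: 36, department: Design}
  Pat Harris: {age: 45, department: Support}
  Quinn Taylor: {age: 51, department: Research}
  Olivia White: {age: 55, department: Marketing} <-- MATCH
  Noah Davis: {age: 55, department: Design}
  Frank Taylor: {age: 55, department: Marketing} <-- MATCH
  Eve Jackson: {age: 62, department: Legal}
  Mia Harris: {age: 62, department: Marketing}

Matches: ["Olivia White", "Frank Taylor"]

["Olivia White", "Frank Taylor"]


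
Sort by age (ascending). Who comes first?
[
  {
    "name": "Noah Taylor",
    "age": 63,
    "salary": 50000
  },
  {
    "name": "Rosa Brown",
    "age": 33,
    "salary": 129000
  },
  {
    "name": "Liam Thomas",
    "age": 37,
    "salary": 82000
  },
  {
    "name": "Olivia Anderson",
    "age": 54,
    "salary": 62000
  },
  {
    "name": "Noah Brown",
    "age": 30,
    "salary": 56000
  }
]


Sort by: age (ascending)

Sorted order:
  1. Noah Brown (age = 30)
  2. Rosa Brown (age = 33)
  3. Liam Thomas (age = 37)
  4. Olivia Anderson (age = 54)
  5. Noah Taylor (age = 63)

First: Noah Brown

Noah Brown


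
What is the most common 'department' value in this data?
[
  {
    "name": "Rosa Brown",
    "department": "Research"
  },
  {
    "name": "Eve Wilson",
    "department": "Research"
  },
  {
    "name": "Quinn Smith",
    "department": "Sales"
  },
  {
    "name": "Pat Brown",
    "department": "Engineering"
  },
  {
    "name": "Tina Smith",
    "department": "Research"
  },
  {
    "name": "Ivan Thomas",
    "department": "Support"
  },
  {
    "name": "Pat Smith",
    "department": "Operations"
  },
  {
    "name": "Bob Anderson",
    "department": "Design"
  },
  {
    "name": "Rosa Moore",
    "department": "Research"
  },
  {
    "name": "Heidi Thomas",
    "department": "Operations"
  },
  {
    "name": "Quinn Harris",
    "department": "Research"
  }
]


Counting 'department' values across 11 records:

  Research: 5 #####
  Operations: 2 ##
  Sales: 1 #
  Engineering: 1 #
  Support: 1 #
  Design: 1 #

Most common: Research (5 times)

Research (5 times)


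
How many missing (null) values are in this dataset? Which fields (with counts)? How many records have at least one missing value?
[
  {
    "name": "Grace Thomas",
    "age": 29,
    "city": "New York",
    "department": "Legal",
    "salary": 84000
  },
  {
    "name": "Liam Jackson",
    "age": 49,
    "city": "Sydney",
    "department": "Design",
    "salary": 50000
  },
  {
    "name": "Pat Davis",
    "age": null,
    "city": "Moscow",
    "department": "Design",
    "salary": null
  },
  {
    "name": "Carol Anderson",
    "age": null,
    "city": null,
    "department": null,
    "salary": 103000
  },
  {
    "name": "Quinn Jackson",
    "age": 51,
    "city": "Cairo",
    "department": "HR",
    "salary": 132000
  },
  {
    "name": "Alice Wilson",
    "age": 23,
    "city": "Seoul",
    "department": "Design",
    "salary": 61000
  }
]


Checking for missing (null) values in 6 records:

  Grace Thomas: complete
  Liam Jackson: complete
  Pat Davis: age, salary
  Carol Anderson: age, city, department
  Quinn Jackson: complete
  Alice Wilson: complete

Per field:
  name: 0 missing
  age: 2 missing
  city: 1 missing
  department: 1 missing
  salary: 1 missing

Total missing values: 5
Records with any missing: 2

5 missing values (age: 2, city: 1, department: 1, salary: 1); 2 incomplete records


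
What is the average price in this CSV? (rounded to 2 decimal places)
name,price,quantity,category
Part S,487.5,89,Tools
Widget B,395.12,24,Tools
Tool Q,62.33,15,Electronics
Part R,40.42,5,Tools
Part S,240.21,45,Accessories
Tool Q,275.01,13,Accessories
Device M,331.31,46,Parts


Computing average price:
Values: [487.5, 395.12, 62.33, 40.42, 240.21, 275.01, 331.31]
Sum = 1831.90
Count = 7
Average = 1831.90/7 = 261.70

261.70


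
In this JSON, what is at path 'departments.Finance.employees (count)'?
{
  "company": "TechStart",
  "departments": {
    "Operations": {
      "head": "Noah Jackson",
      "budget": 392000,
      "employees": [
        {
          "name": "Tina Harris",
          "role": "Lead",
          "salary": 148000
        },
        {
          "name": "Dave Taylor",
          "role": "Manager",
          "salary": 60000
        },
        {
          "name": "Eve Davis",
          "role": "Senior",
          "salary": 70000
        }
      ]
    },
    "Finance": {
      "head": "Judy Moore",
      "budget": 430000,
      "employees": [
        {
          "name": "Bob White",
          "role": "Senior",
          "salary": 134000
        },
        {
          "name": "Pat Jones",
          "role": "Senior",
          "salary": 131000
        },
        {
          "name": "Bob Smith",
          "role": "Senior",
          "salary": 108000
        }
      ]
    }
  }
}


Path: departments.Finance.employees (count)

Navigate:
  -> departments
  -> Finance
  -> employees (array, length 3)

3


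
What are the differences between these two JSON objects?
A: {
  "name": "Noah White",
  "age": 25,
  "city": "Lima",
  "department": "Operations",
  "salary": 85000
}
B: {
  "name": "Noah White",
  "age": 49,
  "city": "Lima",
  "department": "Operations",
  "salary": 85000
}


Comparing each field (in key order):
  name: same
  age: DIFFERENT
  city: same
  department: same
  salary: same
Differences:
  age: 25 -> 49

1 field(s) changed

1 change: age


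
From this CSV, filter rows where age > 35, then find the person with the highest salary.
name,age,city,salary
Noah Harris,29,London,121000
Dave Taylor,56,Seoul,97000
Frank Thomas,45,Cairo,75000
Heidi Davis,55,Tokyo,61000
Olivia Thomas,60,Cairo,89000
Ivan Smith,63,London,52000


Filter: age > 35
Sort by: salary (descending)

Filtered records (5):
  Dave Taylor, age 56, salary $97000
  Olivia Thomas, age 60, salary $89000
  Frank Thomas, age 45, salary $75000
  Heidi Davis, age 55, salary $61000
  Ivan Smith, age 63, salary $52000

Highest salary: Dave Taylor ($97000)

Dave Taylor


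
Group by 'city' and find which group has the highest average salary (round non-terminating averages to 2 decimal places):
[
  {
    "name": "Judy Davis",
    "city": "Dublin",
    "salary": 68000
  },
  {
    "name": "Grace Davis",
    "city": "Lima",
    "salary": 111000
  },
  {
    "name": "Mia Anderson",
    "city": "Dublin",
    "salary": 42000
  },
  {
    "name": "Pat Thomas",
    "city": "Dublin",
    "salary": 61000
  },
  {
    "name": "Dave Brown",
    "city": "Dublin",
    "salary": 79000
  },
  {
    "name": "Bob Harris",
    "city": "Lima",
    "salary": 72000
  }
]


Group by: city

Groups:
  Dublin: 4 people, avg salary = 250000/4 = $62500
  Lima: 2 people, avg salary = 183000/2 = $91500

Highest average salary: Lima ($91500)

Lima ($91500)


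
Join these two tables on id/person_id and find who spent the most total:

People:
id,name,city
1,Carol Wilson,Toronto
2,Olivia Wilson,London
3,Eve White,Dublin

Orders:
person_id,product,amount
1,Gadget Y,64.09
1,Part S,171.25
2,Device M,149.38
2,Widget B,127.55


Join on: people.id = orders.person_id

Joined rows:
  Carol Wilson (Toronto) bought Gadget Y for $64.09
  Carol Wilson (Toronto) bought Part S for $171.25
  Olivia Wilson (London) bought Device M for $149.38
  Olivia Wilson (London) bought Widget B for $127.55

Total per person:
  Olivia Wilson: $276.93
  Carol Wilson: $235.34

Top spender: Olivia Wilson ($276.93)

Olivia Wilson ($276.93)


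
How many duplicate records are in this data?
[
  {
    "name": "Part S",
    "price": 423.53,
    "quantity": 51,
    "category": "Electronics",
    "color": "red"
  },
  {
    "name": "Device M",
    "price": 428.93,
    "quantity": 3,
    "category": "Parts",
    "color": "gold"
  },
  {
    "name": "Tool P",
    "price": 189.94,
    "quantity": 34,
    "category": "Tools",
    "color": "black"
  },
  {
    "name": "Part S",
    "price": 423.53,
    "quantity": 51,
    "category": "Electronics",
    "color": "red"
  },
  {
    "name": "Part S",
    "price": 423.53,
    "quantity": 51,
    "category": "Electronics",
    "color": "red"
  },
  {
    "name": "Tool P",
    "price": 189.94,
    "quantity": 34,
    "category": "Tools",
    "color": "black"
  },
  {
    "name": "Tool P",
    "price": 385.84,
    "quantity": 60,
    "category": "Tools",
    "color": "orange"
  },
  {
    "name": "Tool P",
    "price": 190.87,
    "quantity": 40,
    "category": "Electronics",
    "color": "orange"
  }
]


Checking 8 records for duplicates:

  Row 1: Part S ($423.53, qty 51)
  Row 2: Device M ($428.93, qty 3)
  Row 3: Tool P ($189.94, qty 34)
  Row 4: Part S ($423.53, qty 51) <-- DUPLICATE
  Row 5: Part S ($423.53, qty 51) <-- DUPLICATE
  Row 6: Tool P ($189.94, qty 34) <-- DUPLICATE
  Row 7: Tool P ($385.84, qty 60)
  Row 8: Tool P ($190.87, qty 40)

Duplicates found: 3
Unique records: 5

3 duplicates, 5 unique


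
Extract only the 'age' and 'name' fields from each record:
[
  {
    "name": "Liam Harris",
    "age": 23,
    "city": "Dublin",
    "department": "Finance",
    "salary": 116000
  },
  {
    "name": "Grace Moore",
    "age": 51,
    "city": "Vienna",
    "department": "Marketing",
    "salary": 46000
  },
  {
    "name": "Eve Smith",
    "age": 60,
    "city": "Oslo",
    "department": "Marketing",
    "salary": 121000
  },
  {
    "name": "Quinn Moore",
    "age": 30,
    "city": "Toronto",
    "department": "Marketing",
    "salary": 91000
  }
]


Original: 4 records with fields: name, age, city, department, salary
Keep: ['age', 'name']
Drop: ['city', 'department', 'salary']
Result: 4 records, 2 fields each

[
  {
    "age": 23,
    "name": "Liam Harris"
  },
  {
    "age": 51,
    "name": "Grace Moore"
  },
  {
    "age": 60,
    "name": "Eve Smith"
  },
  {
    "age": 30,
    "name": "Quinn Moore"
  }
]


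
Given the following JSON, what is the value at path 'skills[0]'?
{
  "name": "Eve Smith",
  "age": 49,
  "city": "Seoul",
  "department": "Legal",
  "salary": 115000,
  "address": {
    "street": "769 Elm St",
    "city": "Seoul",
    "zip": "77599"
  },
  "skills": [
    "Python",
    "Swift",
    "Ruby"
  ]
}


Query: skills[0]
Path: skills -> first element
Value: Python

Python


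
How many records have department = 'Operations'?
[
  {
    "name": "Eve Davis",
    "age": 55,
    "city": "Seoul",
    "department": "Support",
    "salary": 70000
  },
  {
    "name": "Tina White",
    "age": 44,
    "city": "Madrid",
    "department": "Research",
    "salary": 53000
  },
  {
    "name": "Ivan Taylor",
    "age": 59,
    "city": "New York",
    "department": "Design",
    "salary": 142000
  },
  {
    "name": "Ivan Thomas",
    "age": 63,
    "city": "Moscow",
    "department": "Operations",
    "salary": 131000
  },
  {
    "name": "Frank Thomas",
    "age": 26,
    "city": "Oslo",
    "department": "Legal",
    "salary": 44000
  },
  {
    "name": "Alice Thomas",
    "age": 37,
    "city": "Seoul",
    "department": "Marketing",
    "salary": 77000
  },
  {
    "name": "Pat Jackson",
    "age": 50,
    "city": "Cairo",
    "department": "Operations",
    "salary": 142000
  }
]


Data: 7 records
Condition: department = 'Operations'

Checking each record:
  Eve Davis: Support
  Tina White: Research
  Ivan Taylor: Design
  Ivan Thomas: Operations MATCH
  Frank Thomas: Legal
  Alice Thomas: Marketing
  Pat Jackson: Operations MATCH

Count: 2

2


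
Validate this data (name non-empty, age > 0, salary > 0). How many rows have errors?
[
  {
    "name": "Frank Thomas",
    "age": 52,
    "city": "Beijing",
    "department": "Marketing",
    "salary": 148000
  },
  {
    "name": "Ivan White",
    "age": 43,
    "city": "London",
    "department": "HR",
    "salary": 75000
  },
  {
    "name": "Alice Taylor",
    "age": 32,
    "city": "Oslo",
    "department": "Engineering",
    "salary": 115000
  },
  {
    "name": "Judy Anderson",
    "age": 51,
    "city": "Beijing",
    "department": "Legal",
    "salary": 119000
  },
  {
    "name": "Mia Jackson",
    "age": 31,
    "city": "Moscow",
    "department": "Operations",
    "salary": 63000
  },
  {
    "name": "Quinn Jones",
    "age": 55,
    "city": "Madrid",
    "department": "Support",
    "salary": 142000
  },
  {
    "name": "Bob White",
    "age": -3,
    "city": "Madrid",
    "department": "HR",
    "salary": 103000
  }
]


Validating 7 records:
Rules: name non-empty, age > 0, salary > 0

  Row 1 (Frank Thomas): OK
  Row 2 (Ivan White): OK
  Row 3 (Alice Taylor): OK
  Row 4 (Judy Anderson): OK
  Row 5 (Mia Jackson): OK
  Row 6 (Quinn Jones): OK
  Row 7 (Bob White): negative age: -3

Total errors: 1

1 errors


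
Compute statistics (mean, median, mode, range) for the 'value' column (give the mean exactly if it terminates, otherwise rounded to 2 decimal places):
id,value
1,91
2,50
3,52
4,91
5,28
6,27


Data: [91, 50, 52, 91, 28, 27]
Count: 6
Sum: 339
Mean: 339/6 = 56.5
Sorted: [27, 28, 50, 52, 91, 91]
Median: 51.0
Mode: 91 (2 times)
Range: 91 - 27 = 64
Min: 27, Max: 91

mean=56.5, median=51.0, mode=91, range=64


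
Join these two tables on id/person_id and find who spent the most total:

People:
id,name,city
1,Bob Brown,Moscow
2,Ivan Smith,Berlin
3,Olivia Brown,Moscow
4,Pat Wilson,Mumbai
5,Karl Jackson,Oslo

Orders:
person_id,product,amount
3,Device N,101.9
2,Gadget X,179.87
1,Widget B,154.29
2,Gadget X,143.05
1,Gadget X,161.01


Join on: people.id = orders.person_id

Joined rows:
  Olivia Brown (Moscow) bought Device N for $101.9
  Ivan Smith (Berlin) bought Gadget X for $179.87
  Bob Brown (Moscow) bought Widget B for $154.29
  Ivan Smith (Berlin) bought Gadget X for $143.05
  Bob Brown (Moscow) bought Gadget X for $161.01

Total per person:
  Ivan Smith: $322.92
  Bob Brown: $315.30
  Olivia Brown: $101.90

Top spender: Ivan Smith ($322.92)

Ivan Smith ($322.92)


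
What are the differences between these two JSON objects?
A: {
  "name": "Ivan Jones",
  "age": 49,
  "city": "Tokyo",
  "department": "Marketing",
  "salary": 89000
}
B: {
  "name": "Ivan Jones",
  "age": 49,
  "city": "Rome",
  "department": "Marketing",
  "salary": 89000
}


Comparing each field (in key order):
  name: same
  age: same
  city: DIFFERENT
  department: same
  salary: same
Differences:
  city: Tokyo -> Rome

1 field(s) changed

1 change: city
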